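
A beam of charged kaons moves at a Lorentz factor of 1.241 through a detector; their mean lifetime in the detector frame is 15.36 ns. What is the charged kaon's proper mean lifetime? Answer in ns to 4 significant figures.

τ₀ ≈ 12.38 ns

γ = 1.241 (given)
Proper time: τ₀ = Δt/γ = 15.36/1.241 = 12.38 ns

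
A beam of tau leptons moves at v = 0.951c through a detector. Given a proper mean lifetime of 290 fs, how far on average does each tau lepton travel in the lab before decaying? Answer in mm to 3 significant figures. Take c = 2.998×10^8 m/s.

d ≈ 0.267 mm

γ = 1/√(1 − 0.951²) = 3.2342
Dilated lifetime: Δt = γτ₀ = 3.2342 × 290 fs = 937.93 fs
d = vΔt = 0.951c × 937.93 fs = 2.8511×10^8 m/s × 9.3793×10^-13 s = 0.267 mm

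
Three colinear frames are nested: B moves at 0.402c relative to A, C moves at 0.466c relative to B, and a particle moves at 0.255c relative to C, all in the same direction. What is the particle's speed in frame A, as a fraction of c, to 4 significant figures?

u ≈ 0.8311c

Compose boost 2: (0.466 + 0.402)/(1 + 0.466×0.402) = 0.8680/1.18733 = 0.731051
Compose boost 3: (0.255 + 0.731051)/(1 + 0.255×0.731051) = 0.986051/1.18642 = 0.8311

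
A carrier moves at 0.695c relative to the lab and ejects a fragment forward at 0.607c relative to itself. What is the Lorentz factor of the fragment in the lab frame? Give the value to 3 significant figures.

γ ≈ 2.49

u_lab = (0.607 + 0.695)/(1 + 0.607×0.695) = 1.302/1.42186 = 0.915699
γ = 1/√(1 − 0.915699²) = 2.49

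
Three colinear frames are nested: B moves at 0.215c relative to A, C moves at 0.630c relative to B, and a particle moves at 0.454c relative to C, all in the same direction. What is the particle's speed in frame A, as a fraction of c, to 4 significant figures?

u ≈ 0.8956c

Compose boost 2: (0.630 + 0.215)/(1 + 0.630×0.215) = 0.8450/1.13545 = 0.744198
Compose boost 3: (0.454 + 0.744198)/(1 + 0.454×0.744198) = 1.19820/1.33787 = 0.8956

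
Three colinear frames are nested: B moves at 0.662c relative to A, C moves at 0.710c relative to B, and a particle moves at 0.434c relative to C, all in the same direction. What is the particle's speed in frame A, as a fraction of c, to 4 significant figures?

Compose boost 2: (0.710 + 0.662)/(1 + 0.710×0.662) = 1.372/1.47002 = 0.933321
Compose boost 3: (0.434 + 0.933321)/(1 + 0.434×0.933321) = 1.36732/1.40506 = 0.9731

u ≈ 0.9731c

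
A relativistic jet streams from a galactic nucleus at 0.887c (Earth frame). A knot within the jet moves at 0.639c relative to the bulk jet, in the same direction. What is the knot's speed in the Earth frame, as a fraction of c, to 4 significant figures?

u ≈ 0.9740c

Relativistic velocity addition: u = (u' + v)/(1 + u'v/c²)
= (0.639 + 0.887)/(1 + 0.639×0.887) = 1.526/1.56679 = 0.9740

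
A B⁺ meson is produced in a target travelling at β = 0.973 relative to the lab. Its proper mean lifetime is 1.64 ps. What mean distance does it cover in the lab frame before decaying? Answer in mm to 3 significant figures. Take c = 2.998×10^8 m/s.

d ≈ 2.07 mm

γ = 1/√(1 − 0.973²) = 4.3327
Dilated lifetime: Δt = γτ₀ = 4.3327 × 1.64 ps = 7.1056 ps
d = vΔt = 0.973c × 7.1056 ps = 2.9171×10^8 m/s × 7.1056×10^-12 s = 2.07 mm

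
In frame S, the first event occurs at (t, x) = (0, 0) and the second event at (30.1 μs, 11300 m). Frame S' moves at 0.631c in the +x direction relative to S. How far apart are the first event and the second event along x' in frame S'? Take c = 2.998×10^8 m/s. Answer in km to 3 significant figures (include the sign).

Δx' ≈ 7.23 km

γ = 1/√(1 − 0.631²) = 1.2890
Δx' = γ(Δx − vΔt) = 1.2890 × (11300 m − 0.631×(2.998×10^8 m/s)×30.1×10^-6 s)
= 1.2890 × (5605.9 m) = 7.23 km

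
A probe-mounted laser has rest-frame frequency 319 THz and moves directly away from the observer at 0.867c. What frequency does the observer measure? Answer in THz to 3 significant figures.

f_obs ≈ 85.1 THz

Relativistic Doppler: f_obs = f_src √((1−β)/(1+β))
= 319 × √(0.13300/1.8670) = 319 × 0.26690 = 85.1 THz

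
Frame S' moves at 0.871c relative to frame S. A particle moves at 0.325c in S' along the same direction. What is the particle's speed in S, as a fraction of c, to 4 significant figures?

Relativistic velocity addition: u = (u' + v)/(1 + u'v/c²)
= (0.325 + 0.871)/(1 + 0.325×0.871) = 1.196/1.28307 = 0.9321

u ≈ 0.9321c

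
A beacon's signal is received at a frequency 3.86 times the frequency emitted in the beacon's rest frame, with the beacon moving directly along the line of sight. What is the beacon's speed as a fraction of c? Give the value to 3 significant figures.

β ≈ 0.874

f_obs/f_src = √((1+β)/(1−β)) = 3.86  ⇒  (1+β)/(1−β) = 14.900
β = |1 − D²|/(1 + D²) = |1 − 14.900|/(1 + 14.900) = 0.874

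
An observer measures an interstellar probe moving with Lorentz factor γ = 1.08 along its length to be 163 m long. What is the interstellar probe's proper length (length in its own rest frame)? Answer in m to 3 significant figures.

γ = 1.08 (given)
L₀ = γL = 1.08 × 163 = 176 m

L₀ ≈ 176 m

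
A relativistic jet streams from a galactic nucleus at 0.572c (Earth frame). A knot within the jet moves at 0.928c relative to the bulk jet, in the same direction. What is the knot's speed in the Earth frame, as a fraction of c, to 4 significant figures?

u ≈ 0.9799c

Relativistic velocity addition: u = (u' + v)/(1 + u'v/c²)
= (0.928 + 0.572)/(1 + 0.928×0.572) = 1.500/1.53082 = 0.9799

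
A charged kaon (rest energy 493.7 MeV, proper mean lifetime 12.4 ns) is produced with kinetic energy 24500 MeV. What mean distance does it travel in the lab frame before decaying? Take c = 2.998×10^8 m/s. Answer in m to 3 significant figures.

γ = 1 + K/(m₀c²) = 1 + 24500/493.7 = 50.625
β = √(1 − 1/γ²) = 0.99980
Dilated lifetime: γτ₀ = 50.625 × 12.4 ns = 627.75 ns
d = βc·γτ₀ = 0.99980 × (2.998×10^8 m/s) × 6.2775×10^-7 s = 188 m

d ≈ 188 m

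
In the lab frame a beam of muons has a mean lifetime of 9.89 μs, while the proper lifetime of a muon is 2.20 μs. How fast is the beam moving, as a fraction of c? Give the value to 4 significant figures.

γ = Δt/τ₀ = 9.89/2.20 = 4.49545
β = √(1 − 1/γ²) = √(1 − 1/4.49545²) = 0.9749

β ≈ 0.9749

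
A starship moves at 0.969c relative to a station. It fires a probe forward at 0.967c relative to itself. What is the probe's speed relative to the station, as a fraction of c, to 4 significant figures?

u ≈ 0.9995c

Relativistic velocity addition: u = (u' + v)/(1 + u'v/c²)
= (0.967 + 0.969)/(1 + 0.967×0.969) = 1.936/1.93702 = 0.9995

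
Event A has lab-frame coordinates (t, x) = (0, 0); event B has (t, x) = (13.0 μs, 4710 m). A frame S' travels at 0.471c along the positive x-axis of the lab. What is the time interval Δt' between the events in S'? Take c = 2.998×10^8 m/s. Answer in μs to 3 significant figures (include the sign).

γ = 1/√(1 − 0.471²) = 1.1336
Δt' = γ(Δt − vΔx/c²) = 1.1336 × (13.0 μs − 0.471×4710 m / (2.998×10^8 m/s))
= 1.1336 × (5.6004 μs) = 6.35 μs

Δt' ≈ 6.35 μs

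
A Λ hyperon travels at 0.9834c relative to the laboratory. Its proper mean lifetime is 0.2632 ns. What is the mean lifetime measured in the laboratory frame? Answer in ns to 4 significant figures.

γ = 1/√(1 − 0.9834²) = 5.51113
Time dilation: Δt = γτ₀ = 5.51113 × 0.2632 ns = 1.451 ns

Δt ≈ 1.451 ns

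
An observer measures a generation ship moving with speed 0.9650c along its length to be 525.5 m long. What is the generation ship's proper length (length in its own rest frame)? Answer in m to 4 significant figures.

L₀ ≈ 2004 m

γ = 1/√(1 − 0.9650²) = 3.81316
L₀ = γL = 3.81316 × 525.5 = 2004 m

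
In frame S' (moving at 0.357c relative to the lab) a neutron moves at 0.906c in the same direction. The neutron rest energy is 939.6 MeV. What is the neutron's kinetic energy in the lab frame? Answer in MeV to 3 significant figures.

u_lab = (0.906 + 0.357)/(1 + 0.906×0.357) = 0.954330
γ = 1/√(1 − 0.954330²) = 3.3472
K = (γ − 1)m₀c² = (3.3472 − 1) × 939.6 = 2.3472 × 939.6 = 2210 MeV

K ≈ 2210 MeV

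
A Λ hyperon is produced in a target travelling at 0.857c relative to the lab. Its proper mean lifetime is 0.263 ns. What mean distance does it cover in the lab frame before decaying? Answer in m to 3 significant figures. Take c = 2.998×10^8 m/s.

d ≈ 0.131 m

γ = 1/√(1 − 0.857²) = 1.9406
Dilated lifetime: Δt = γτ₀ = 1.9406 × 0.263 ns = 0.51037 ns
d = vΔt = 0.857c × 0.51037 ns = 2.5693×10^8 m/s × 5.1037×10^-10 s = 0.131 m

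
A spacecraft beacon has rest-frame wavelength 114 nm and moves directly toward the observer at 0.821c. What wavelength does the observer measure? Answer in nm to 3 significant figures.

λ_obs ≈ 35.7 nm

Relativistic Doppler: λ_obs = λ_src √((1−β)/(1+β))
= 114 × √(0.17900/1.8210) = 114 × 0.31352 = 35.7 nm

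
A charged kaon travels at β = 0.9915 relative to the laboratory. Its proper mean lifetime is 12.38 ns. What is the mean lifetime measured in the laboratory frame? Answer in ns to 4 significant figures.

Δt ≈ 95.15 ns

γ = 1/√(1 − 0.9915²) = 7.68600
Time dilation: Δt = γτ₀ = 7.68600 × 12.38 ns = 95.15 ns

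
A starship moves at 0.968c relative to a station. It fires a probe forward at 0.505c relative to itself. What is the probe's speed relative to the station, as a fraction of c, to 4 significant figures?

u ≈ 0.9894c

Relativistic velocity addition: u = (u' + v)/(1 + u'v/c²)
= (0.505 + 0.968)/(1 + 0.505×0.968) = 1.473/1.48884 = 0.9894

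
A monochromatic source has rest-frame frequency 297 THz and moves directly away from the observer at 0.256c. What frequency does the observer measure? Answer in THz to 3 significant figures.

Relativistic Doppler: f_obs = f_src √((1−β)/(1+β))
= 297 × √(0.74400/1.2560) = 297 × 0.76965 = 229 THz

f_obs ≈ 229 THz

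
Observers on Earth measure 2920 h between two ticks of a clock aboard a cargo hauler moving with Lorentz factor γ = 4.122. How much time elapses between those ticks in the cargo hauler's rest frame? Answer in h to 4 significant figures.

γ = 4.122 (given)
Proper time: τ₀ = Δt/γ = 2920/4.122 = 708.4 h

τ₀ ≈ 708.4 h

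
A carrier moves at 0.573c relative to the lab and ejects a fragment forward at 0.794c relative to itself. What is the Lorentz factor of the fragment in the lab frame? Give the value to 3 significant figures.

γ ≈ 2.92

u_lab = (0.794 + 0.573)/(1 + 0.794×0.573) = 1.367/1.45496 = 0.939543
γ = 1/√(1 − 0.939543²) = 2.92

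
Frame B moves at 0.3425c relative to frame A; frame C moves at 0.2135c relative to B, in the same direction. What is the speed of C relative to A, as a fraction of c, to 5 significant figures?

Compose boost 2: (0.2135 + 0.3425)/(1 + 0.2135×0.3425) = 0.55600/1.073124 = 0.51811

u ≈ 0.51811c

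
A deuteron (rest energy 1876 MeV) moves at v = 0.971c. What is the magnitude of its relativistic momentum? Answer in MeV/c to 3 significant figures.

γ = 1/√(1 − 0.971²) = 4.1827
p = γβm₀c = 4.1827 × 0.971 × 1876 MeV/c = 7620 MeV/c

p ≈ 7620 MeV/c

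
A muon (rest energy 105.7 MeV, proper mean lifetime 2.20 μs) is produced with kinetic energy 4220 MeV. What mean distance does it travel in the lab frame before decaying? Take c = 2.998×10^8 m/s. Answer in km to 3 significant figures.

d ≈ 27.0 km

γ = 1 + K/(m₀c²) = 1 + 4220/105.7 = 40.924
β = √(1 − 1/γ²) = 0.99970
Dilated lifetime: γτ₀ = 40.924 × 2.20 μs = 90.033 μs
d = βc·γτ₀ = 0.99970 × (2.998×10^8 m/s) × 9.0033×10^-5 s = 27.0 km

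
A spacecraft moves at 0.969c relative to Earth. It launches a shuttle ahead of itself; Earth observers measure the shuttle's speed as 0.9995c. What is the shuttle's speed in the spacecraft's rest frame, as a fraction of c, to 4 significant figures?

u' ≈ 0.9687c

Inverse velocity addition: u' = (u − v)/(1 − uv/c²)
= (0.9995 − 0.969)/(1 − 0.9995×0.969) = 0.03050/0.0314845 = 0.9687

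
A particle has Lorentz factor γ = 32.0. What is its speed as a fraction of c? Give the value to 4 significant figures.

β ≈ 0.9995

β = √(1 − 1/γ²) = √(1 − 1/32.0²) = √(0.999023) = 0.9995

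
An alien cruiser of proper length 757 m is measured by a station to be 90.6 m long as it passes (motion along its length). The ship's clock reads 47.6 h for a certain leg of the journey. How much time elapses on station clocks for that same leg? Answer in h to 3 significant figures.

Δt ≈ 398 h

Length contraction ⇒ γ = L₀/L = 757/90.6 = 8.3554
Time dilation: Δt = γτ₀ = 8.3554 × 47.6 h = 398 h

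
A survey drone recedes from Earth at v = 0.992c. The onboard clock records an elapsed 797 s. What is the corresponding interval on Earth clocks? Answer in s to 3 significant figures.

γ = 1/√(1 − 0.992²) = 7.9216
Time dilation: Δt = γτ₀ = 7.9216 × 797 s = 6310 s

Δt ≈ 6310 s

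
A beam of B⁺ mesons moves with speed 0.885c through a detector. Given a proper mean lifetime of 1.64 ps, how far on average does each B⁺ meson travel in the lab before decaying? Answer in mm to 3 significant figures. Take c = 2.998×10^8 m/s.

d ≈ 0.935 mm

γ = 1/√(1 − 0.885²) = 2.1478
Dilated lifetime: Δt = γτ₀ = 2.1478 × 1.64 ps = 3.5224 ps
d = vΔt = 0.885c × 3.5224 ps = 2.6532×10^8 m/s × 3.5224×10^-12 s = 0.935 mm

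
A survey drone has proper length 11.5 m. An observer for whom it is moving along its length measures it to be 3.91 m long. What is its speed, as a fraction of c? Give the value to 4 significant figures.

β ≈ 0.9404

γ = L₀/L = 11.5/3.91 = 2.94118
β = √(1 − 1/γ²) = 0.9404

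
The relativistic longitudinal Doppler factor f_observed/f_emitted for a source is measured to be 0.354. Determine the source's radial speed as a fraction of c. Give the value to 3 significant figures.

β ≈ 0.777

f_obs/f_src = √((1−β)/(1+β)) = 0.354  ⇒  (1−β)/(1+β) = 0.12532
β = |1 − D²|/(1 + D²) = |1 − 0.12532|/(1 + 0.12532) = 0.777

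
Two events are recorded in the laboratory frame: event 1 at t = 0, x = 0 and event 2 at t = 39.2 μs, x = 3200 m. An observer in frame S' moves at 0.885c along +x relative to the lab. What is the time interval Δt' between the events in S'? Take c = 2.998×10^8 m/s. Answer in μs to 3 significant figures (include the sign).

γ = 1/√(1 − 0.885²) = 2.1478
Δt' = γ(Δt − vΔx/c²) = 2.1478 × (39.2 μs − 0.885×3200 m / (2.998×10^8 m/s))
= 2.1478 × (29.754 μs) = 63.9 μs

Δt' ≈ 63.9 μs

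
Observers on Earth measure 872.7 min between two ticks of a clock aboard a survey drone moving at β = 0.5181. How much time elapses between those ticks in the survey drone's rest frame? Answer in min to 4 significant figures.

τ₀ ≈ 746.4 min

γ = 1/√(1 − 0.5181²) = 1.16915
Proper time: τ₀ = Δt/γ = 872.7/1.16915 = 746.4 min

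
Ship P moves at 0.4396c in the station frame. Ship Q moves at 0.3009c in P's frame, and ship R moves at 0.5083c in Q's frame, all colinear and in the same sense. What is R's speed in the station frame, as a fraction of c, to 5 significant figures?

u ≈ 0.87231c

Compose boost 2: (0.3009 + 0.4396)/(1 + 0.3009×0.4396) = 0.74050/1.132276 = 0.6539927
Compose boost 3: (0.5083 + 0.6539927)/(1 + 0.5083×0.6539927) = 1.162293/1.332424 = 0.87231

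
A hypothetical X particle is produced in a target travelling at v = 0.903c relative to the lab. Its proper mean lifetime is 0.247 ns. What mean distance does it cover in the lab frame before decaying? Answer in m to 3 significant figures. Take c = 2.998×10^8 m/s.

γ = 1/√(1 − 0.903²) = 2.3275
Dilated lifetime: Δt = γτ₀ = 2.3275 × 0.247 ns = 0.57490 ns
d = vΔt = 0.903c × 0.57490 ns = 2.7072×10^8 m/s × 5.7490×10^-10 s = 0.156 m

d ≈ 0.156 m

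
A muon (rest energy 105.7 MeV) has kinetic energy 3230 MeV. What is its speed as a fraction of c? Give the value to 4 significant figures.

γ = 1 + K/(m₀c²) = 1 + 3230/105.7 = 31.5582
β = √(1 − 1/γ²) = 0.9995

β ≈ 0.9995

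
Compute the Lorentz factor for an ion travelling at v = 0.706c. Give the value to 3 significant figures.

γ ≈ 1.41

γ = 1/√(1 − β²) = 1/√(1 − 0.706²) = 1/√(0.50156) = 1.41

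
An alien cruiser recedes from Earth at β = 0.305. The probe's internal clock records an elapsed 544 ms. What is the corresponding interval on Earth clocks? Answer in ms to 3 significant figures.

γ = 1/√(1 − 0.305²) = 1.0500
Time dilation: Δt = γτ₀ = 1.0500 × 544 ms = 571 ms

Δt ≈ 571 ms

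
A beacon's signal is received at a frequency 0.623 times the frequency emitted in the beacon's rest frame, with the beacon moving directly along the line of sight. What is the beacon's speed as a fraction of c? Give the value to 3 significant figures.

β ≈ 0.441

f_obs/f_src = √((1−β)/(1+β)) = 0.623  ⇒  (1−β)/(1+β) = 0.38813
β = |1 − D²|/(1 + D²) = |1 − 0.38813|/(1 + 0.38813) = 0.441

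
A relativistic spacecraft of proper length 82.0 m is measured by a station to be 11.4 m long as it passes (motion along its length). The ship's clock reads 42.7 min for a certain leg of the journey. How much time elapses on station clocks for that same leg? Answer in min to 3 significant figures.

Δt ≈ 307 min

Length contraction ⇒ γ = L₀/L = 82.0/11.4 = 7.1930
Time dilation: Δt = γτ₀ = 7.1930 × 42.7 min = 307 min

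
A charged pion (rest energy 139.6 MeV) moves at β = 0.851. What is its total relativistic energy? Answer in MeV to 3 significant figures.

E ≈ 266 MeV

γ = 1/√(1 − 0.851²) = 1.9042
E = γm₀c² = 1.9042 × 139.6 MeV = 266 MeV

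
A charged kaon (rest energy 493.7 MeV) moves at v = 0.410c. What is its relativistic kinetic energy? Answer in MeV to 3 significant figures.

K ≈ 47.6 MeV

γ = 1/√(1 − 0.410²) = 1.0964
K = (γ − 1)m₀c² = (1.0964 − 1) × 493.7 MeV = 0.096388 × 493.7 MeV = 47.6 MeV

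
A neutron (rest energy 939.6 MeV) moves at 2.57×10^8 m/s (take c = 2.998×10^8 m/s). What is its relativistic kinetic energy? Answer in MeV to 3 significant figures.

β = v/c = 2.57×10^8 / 2.998×10^8 = 0.85724
γ = 1/√(1 − 0.85724²) = 1.9420
K = (γ − 1)m₀c² = (1.9420 − 1) × 939.6 MeV = 0.94205 × 939.6 MeV = 885 MeV

K ≈ 885 MeV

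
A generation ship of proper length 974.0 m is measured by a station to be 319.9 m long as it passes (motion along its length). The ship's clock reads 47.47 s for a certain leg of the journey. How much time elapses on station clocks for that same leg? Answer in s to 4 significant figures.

Length contraction ⇒ γ = L₀/L = 974.0/319.9 = 3.04470
Time dilation: Δt = γτ₀ = 3.04470 × 47.47 s = 144.5 s

Δt ≈ 144.5 s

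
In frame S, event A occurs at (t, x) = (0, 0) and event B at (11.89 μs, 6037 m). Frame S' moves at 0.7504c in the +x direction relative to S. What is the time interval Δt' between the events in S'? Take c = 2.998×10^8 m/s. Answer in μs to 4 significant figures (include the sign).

Δt' ≈ -4.872 μs

γ = 1/√(1 − 0.7504²) = 1.51290
Δt' = γ(Δt − vΔx/c²) = 1.51290 × (11.89 μs − 0.7504×6037 m / (2.998×10^8 m/s))
= 1.51290 × (-3.22062 μs) = -4.872 μs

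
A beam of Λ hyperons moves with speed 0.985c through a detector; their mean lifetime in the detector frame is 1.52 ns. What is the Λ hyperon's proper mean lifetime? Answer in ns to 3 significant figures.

τ₀ ≈ 0.262 ns

γ = 1/√(1 − 0.985²) = 5.7953
Proper time: τ₀ = Δt/γ = 1.52/5.7953 = 0.262 ns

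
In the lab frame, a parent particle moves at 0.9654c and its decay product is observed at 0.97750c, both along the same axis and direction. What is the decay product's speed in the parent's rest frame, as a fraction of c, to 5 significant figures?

Inverse velocity addition: u' = (u − v)/(1 − uv/c²)
= (0.97750 − 0.9654)/(1 − 0.97750×0.9654) = 0.012100/0.05632150 = 0.21484

u' ≈ 0.21484c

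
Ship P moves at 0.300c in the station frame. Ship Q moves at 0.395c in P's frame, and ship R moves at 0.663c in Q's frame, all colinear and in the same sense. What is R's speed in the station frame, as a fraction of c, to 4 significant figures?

u ≈ 0.9096c

Compose boost 2: (0.395 + 0.300)/(1 + 0.395×0.300) = 0.6950/1.11850 = 0.621368
Compose boost 3: (0.663 + 0.621368)/(1 + 0.663×0.621368) = 1.28437/1.41197 = 0.9096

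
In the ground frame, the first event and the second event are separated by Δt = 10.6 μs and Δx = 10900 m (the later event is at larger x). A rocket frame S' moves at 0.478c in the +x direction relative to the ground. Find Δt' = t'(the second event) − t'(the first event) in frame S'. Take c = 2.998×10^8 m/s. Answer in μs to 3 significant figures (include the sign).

γ = 1/√(1 − 0.478²) = 1.1385
Δt' = γ(Δt − vΔx/c²) = 1.1385 × (10.6 μs − 0.478×10900 m / (2.998×10^8 m/s))
= 1.1385 × (-6.7789 μs) = -7.72 μs

Δt' ≈ -7.72 μs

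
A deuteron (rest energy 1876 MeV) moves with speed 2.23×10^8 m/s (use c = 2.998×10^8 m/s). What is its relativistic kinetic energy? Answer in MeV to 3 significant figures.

β = v/c = 2.23×10^8 / 2.998×10^8 = 0.74383
γ = 1/√(1 − 0.74383²) = 1.4962
K = (γ − 1)m₀c² = (1.4962 − 1) × 1876 MeV = 0.49618 × 1876 MeV = 931 MeV

K ≈ 931 MeV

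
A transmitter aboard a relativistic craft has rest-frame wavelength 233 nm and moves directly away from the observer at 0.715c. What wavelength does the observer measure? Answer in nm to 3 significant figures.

λ_obs ≈ 572 nm

Relativistic Doppler: λ_obs = λ_src √((1+β)/(1−β))
= 233 × √(1.7150/0.28500) = 233 × 2.4531 = 572 nm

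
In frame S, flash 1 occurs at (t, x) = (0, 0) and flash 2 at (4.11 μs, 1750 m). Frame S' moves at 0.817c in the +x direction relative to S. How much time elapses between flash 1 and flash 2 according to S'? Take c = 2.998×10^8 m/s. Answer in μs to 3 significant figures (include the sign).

Δt' ≈ -1.14 μs

γ = 1/√(1 − 0.817²) = 1.7342
Δt' = γ(Δt − vΔx/c²) = 1.7342 × (4.11 μs − 0.817×1750 m / (2.998×10^8 m/s))
= 1.7342 × (-0.65901 μs) = -1.14 μs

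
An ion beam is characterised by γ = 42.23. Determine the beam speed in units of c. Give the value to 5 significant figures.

β = √(1 − 1/γ²) = √(1 − 1/42.23²) = √(0.9994393) = 0.99972

β ≈ 0.99972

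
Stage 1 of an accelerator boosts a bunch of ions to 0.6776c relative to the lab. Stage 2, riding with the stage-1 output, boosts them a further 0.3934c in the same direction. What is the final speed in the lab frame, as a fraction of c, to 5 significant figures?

Compose boost 2: (0.3934 + 0.6776)/(1 + 0.3934×0.6776) = 1.0710/1.266568 = 0.84559

u ≈ 0.84559c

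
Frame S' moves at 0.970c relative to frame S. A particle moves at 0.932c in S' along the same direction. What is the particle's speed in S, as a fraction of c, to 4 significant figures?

u ≈ 0.9989c

Relativistic velocity addition: u = (u' + v)/(1 + u'v/c²)
= (0.932 + 0.970)/(1 + 0.932×0.970) = 1.902/1.90404 = 0.9989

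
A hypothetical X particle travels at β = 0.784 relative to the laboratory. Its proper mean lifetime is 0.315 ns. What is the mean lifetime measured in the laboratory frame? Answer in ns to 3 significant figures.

γ = 1/√(1 − 0.784²) = 1.6109
Time dilation: Δt = γτ₀ = 1.6109 × 0.315 ns = 0.507 ns

Δt ≈ 0.507 ns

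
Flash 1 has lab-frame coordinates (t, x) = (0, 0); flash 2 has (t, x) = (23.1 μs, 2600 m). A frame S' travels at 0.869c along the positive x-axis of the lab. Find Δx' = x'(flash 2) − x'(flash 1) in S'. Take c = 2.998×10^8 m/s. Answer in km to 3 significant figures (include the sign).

Δx' ≈ -6.91 km

γ = 1/√(1 − 0.869²) = 2.0210
Δx' = γ(Δx − vΔt) = 2.0210 × (2600 m − 0.869×(2.998×10^8 m/s)×23.1×10^-6 s)
= 2.0210 × (-3418.2 m) = -6.91 km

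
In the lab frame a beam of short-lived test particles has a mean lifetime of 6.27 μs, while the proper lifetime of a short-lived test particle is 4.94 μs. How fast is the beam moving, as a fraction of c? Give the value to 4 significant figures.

γ = Δt/τ₀ = 6.27/4.94 = 1.26923
β = √(1 − 1/γ²) = √(1 − 1/1.26923²) = 0.6158

β ≈ 0.6158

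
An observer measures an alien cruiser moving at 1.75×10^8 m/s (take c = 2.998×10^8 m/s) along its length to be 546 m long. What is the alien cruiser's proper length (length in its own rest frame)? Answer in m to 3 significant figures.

L₀ ≈ 672 m

β = v/c = 1.75×10^8 / 2.998×10^8 = 0.58372
γ = 1/√(1 − 0.58372²) = 1.2316
L₀ = γL = 1.2316 × 546 = 672 m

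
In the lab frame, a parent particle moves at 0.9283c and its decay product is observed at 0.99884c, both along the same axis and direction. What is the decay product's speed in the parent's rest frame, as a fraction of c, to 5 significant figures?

u' ≈ 0.96926c

Inverse velocity addition: u' = (u − v)/(1 − uv/c²)
= (0.99884 − 0.9283)/(1 − 0.99884×0.9283) = 0.070540/0.07277683 = 0.96926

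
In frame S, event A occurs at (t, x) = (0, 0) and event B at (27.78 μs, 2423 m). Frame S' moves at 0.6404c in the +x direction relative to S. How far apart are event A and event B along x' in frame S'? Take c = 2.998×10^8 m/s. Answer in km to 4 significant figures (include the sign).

Δx' ≈ -3.790 km

γ = 1/√(1 − 0.6404²) = 1.30201
Δx' = γ(Δx − vΔt) = 1.30201 × (2423 m − 0.6404×(2.998×10^8 m/s)×27.78×10^-6 s)
= 1.30201 × (-2910.54 m) = -3.790 km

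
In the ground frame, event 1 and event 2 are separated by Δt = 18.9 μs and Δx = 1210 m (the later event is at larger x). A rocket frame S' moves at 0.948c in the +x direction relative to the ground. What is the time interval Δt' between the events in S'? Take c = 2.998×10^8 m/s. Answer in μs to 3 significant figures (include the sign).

Δt' ≈ 47.4 μs

γ = 1/√(1 − 0.948²) = 3.1420
Δt' = γ(Δt − vΔx/c²) = 3.1420 × (18.9 μs − 0.948×1210 m / (2.998×10^8 m/s))
= 3.1420 × (15.074 μs) = 47.4 μs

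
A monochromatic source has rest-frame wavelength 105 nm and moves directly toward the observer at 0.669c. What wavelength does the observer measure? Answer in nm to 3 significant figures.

λ_obs ≈ 46.8 nm

Relativistic Doppler: λ_obs = λ_src √((1−β)/(1+β))
= 105 × √(0.33100/1.6690) = 105 × 0.44533 = 46.8 nm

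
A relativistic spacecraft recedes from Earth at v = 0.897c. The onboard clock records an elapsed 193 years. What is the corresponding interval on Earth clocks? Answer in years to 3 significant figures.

γ = 1/√(1 − 0.897²) = 2.2623
Time dilation: Δt = γτ₀ = 2.2623 × 193 years = 437 years

Δt ≈ 437 years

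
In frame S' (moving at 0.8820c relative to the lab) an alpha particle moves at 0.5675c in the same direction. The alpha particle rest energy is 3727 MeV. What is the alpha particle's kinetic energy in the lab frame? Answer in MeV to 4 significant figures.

u_lab = (0.5675 + 0.8820)/(1 + 0.5675×0.8820) = 0.9659888
γ = 1/√(1 − 0.9659888²) = 3.86722
K = (γ − 1)m₀c² = (3.86722 − 1) × 3727 = 2.86722 × 3727 = 10690 MeV

K ≈ 10690 MeV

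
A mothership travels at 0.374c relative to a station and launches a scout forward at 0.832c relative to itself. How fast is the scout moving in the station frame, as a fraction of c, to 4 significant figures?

u ≈ 0.9198c

Compose boost 2: (0.832 + 0.374)/(1 + 0.832×0.374) = 1.206/1.31117 = 0.9198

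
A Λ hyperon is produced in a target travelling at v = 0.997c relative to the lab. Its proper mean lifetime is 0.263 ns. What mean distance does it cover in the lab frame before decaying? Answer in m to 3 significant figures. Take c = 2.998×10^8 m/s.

d ≈ 1.02 m

γ = 1/√(1 − 0.997²) = 12.920
Dilated lifetime: Δt = γτ₀ = 12.920 × 0.263 ns = 3.3979 ns
d = vΔt = 0.997c × 3.3979 ns = 2.9890×10^8 m/s × 3.3979×10^-9 s = 1.02 m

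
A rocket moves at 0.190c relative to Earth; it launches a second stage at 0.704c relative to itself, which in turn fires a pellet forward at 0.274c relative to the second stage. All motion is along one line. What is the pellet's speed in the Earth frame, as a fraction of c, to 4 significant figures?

Compose boost 2: (0.704 + 0.190)/(1 + 0.704×0.190) = 0.8940/1.13376 = 0.788527
Compose boost 3: (0.274 + 0.788527)/(1 + 0.274×0.788527) = 1.06253/1.21606 = 0.8737

u ≈ 0.8737c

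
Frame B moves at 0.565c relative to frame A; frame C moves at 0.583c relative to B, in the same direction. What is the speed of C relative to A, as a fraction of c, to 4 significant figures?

Compose boost 2: (0.583 + 0.565)/(1 + 0.583×0.565) = 1.148/1.32939 = 0.8636

u ≈ 0.8636c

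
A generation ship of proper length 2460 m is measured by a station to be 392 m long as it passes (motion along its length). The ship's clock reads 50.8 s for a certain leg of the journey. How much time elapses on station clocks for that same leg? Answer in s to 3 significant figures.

Δt ≈ 319 s

Length contraction ⇒ γ = L₀/L = 2460/392 = 6.2755
Time dilation: Δt = γτ₀ = 6.2755 × 50.8 s = 319 s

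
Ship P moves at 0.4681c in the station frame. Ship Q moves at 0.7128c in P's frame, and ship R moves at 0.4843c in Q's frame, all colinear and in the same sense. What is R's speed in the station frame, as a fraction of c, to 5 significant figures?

u ≈ 0.95866c

Compose boost 2: (0.7128 + 0.4681)/(1 + 0.7128×0.4681) = 1.1809/1.333662 = 0.8854569
Compose boost 3: (0.4843 + 0.8854569)/(1 + 0.4843×0.8854569) = 1.369757/1.428827 = 0.95866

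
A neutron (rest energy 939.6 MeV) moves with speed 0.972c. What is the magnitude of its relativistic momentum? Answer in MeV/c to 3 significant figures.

p ≈ 3890 MeV/c

γ = 1/√(1 − 0.972²) = 4.2557
p = γβm₀c = 4.2557 × 0.972 × 939.6 MeV/c = 3890 MeV/c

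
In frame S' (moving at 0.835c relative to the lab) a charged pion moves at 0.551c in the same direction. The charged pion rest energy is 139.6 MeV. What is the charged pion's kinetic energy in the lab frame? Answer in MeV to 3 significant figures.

K ≈ 304 MeV

u_lab = (0.551 + 0.835)/(1 + 0.551×0.835) = 0.949260
γ = 1/√(1 − 0.949260²) = 3.1797
K = (γ − 1)m₀c² = (3.1797 − 1) × 139.6 = 2.1797 × 139.6 = 304 MeV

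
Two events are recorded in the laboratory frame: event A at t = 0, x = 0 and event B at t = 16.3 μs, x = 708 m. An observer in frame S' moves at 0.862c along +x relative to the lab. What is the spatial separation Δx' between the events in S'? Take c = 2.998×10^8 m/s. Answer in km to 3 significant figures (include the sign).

γ = 1/√(1 − 0.862²) = 1.9727
Δx' = γ(Δx − vΔt) = 1.9727 × (708 m − 0.862×(2.998×10^8 m/s)×16.3×10^-6 s)
= 1.9727 × (-3504.4 m) = -6.91 km

Δx' ≈ -6.91 km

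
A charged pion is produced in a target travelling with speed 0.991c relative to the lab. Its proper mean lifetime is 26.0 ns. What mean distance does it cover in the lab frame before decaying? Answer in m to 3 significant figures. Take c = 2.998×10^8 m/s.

d ≈ 57.7 m

γ = 1/√(1 − 0.991²) = 7.4704
Dilated lifetime: Δt = γτ₀ = 7.4704 × 26.0 ns = 194.23 ns
d = vΔt = 0.991c × 194.23 ns = 2.9710×10^8 m/s × 1.9423×10^-7 s = 57.7 m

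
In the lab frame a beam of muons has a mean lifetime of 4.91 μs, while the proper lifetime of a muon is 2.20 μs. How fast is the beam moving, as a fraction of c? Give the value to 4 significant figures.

β ≈ 0.8940

γ = Δt/τ₀ = 4.91/2.20 = 2.23182
β = √(1 − 1/γ²) = √(1 − 1/2.23182²) = 0.8940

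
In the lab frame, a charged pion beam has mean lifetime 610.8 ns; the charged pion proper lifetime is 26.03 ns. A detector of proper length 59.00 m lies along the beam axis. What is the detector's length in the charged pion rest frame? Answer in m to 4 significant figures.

L ≈ 2.514 m

Time dilation ⇒ γ = Δt/τ₀ = 610.8/26.03 = 23.4652
Length contraction: L = L₀/γ = 59.00/23.4652 = 2.514 m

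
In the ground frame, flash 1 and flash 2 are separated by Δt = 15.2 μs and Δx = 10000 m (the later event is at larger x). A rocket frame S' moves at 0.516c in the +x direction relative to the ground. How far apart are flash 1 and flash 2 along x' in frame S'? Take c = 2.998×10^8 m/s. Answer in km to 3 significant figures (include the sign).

γ = 1/√(1 − 0.516²) = 1.1674
Δx' = γ(Δx − vΔt) = 1.1674 × (10000 m − 0.516×(2.998×10^8 m/s)×15.2×10^-6 s)
= 1.1674 × (7648.6 m) = 8.93 km

Δx' ≈ 8.93 km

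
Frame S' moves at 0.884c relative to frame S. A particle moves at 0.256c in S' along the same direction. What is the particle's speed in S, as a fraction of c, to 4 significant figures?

Relativistic velocity addition: u = (u' + v)/(1 + u'v/c²)
= (0.256 + 0.884)/(1 + 0.256×0.884) = 1.140/1.22630 = 0.9296

u ≈ 0.9296c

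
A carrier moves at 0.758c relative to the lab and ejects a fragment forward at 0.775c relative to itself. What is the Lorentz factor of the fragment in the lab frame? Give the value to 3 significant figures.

u_lab = (0.775 + 0.758)/(1 + 0.775×0.758) = 1.533/1.58745 = 0.965700
γ = 1/√(1 − 0.965700²) = 3.85

γ ≈ 3.85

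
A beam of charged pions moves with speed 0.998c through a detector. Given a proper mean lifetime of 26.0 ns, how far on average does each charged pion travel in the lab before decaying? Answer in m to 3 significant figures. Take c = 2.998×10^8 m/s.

γ = 1/√(1 − 0.998²) = 15.819
Dilated lifetime: Δt = γτ₀ = 15.819 × 26.0 ns = 411.30 ns
d = vΔt = 0.998c × 411.30 ns = 2.9920×10^8 m/s × 4.1130×10^-7 s = 123 m

d ≈ 123 m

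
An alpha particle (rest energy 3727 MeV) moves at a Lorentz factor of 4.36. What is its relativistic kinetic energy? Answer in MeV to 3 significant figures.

K ≈ 12500 MeV

γ = 4.36 (given)
K = (γ − 1)m₀c² = (4.36 − 1) × 3727 MeV = 3.3600 × 3727 MeV = 12500 MeV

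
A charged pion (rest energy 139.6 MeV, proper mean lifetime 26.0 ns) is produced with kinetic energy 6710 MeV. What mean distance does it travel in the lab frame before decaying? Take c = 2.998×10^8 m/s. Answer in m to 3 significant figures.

γ = 1 + K/(m₀c²) = 1 + 6710/139.6 = 49.066
β = √(1 − 1/γ²) = 0.99979
Dilated lifetime: γτ₀ = 49.066 × 26.0 ns = 1275.7 ns
d = βc·γτ₀ = 0.99979 × (2.998×10^8 m/s) × 1.2757×10^-6 s = 382 m

d ≈ 382 m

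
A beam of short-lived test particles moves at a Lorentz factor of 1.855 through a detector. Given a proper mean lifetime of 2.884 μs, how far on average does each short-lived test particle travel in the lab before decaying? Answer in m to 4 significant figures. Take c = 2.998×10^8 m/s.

β = √(1 − 1/γ²) = √(1 − 1/1.855²) = 0.842252
Dilated lifetime: Δt = γτ₀ = 1.855 × 2.884 μs = 5.34982 μs
d = vΔt = 0.842252c × 5.34982 μs = 2.52507×10^8 m/s × 5.34982×10^-6 s = 1351 m

d ≈ 1351 m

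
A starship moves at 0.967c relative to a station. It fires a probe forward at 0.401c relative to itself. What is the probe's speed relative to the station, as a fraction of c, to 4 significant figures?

Relativistic velocity addition: u = (u' + v)/(1 + u'v/c²)
= (0.401 + 0.967)/(1 + 0.401×0.967) = 1.368/1.38777 = 0.9858

u ≈ 0.9858c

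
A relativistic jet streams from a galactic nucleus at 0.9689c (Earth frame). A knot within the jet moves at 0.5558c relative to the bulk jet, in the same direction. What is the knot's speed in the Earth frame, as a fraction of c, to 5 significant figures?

u ≈ 0.99102c

Relativistic velocity addition: u = (u' + v)/(1 + u'v/c²)
= (0.5558 + 0.9689)/(1 + 0.5558×0.9689) = 1.5247/1.538515 = 0.99102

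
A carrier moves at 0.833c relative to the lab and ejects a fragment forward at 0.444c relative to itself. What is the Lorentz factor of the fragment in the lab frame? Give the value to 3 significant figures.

u_lab = (0.444 + 0.833)/(1 + 0.444×0.833) = 1.277/1.36985 = 0.932217
γ = 1/√(1 − 0.932217²) = 2.76

γ ≈ 2.76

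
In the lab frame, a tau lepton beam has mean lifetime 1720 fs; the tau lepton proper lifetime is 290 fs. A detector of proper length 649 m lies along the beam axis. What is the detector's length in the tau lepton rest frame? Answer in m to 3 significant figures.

Time dilation ⇒ γ = Δt/τ₀ = 1720/290 = 5.9310
Length contraction: L = L₀/γ = 649/5.9310 = 109 m

L ≈ 109 m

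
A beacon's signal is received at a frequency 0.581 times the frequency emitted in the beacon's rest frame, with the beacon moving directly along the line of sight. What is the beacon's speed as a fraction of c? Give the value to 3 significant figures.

β ≈ 0.495

f_obs/f_src = √((1−β)/(1+β)) = 0.581  ⇒  (1−β)/(1+β) = 0.33756
β = |1 − D²|/(1 + D²) = |1 − 0.33756|/(1 + 0.33756) = 0.495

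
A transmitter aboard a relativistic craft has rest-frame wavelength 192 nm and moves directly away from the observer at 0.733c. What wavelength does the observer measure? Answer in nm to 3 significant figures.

λ_obs ≈ 489 nm

Relativistic Doppler: λ_obs = λ_src √((1+β)/(1−β))
= 192 × √(1.7330/0.26700) = 192 × 2.5477 = 489 nm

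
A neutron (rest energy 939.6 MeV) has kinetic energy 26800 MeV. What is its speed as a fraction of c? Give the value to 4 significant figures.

β ≈ 0.9994

γ = 1 + K/(m₀c²) = 1 + 26800/939.6 = 29.5228
β = √(1 − 1/γ²) = 0.9994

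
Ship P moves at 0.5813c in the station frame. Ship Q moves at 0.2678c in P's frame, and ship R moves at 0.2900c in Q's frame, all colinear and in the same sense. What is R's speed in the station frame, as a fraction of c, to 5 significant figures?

Compose boost 2: (0.2678 + 0.5813)/(1 + 0.2678×0.5813) = 0.84910/1.155672 = 0.7347240
Compose boost 3: (0.2900 + 0.7347240)/(1 + 0.2900×0.7347240) = 1.024724/1.213070 = 0.84474

u ≈ 0.84474c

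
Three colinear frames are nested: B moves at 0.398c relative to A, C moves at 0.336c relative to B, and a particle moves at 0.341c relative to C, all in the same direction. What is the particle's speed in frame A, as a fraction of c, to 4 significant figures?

u ≈ 0.8097c

Compose boost 2: (0.336 + 0.398)/(1 + 0.336×0.398) = 0.7340/1.13373 = 0.647422
Compose boost 3: (0.341 + 0.647422)/(1 + 0.341×0.647422) = 0.988422/1.22077 = 0.8097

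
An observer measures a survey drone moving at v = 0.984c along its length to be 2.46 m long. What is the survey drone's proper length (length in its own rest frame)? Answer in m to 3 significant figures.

L₀ ≈ 13.8 m

γ = 1/√(1 − 0.984²) = 5.6127
L₀ = γL = 5.6127 × 2.46 = 13.8 m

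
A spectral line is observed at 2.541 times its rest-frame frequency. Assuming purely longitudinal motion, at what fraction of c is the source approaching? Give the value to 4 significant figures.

β ≈ 0.7318

f_obs/f_src = √((1+β)/(1−β)) = 2.541  ⇒  (1+β)/(1−β) = 6.45668
β = |1 − D²|/(1 + D²) = |1 − 6.45668|/(1 + 6.45668) = 0.7318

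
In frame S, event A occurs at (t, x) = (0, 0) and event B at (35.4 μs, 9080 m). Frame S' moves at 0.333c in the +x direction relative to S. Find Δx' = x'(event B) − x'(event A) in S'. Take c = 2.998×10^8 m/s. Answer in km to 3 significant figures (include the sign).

γ = 1/√(1 − 0.333²) = 1.0605
Δx' = γ(Δx − vΔt) = 1.0605 × (9080 m − 0.333×(2.998×10^8 m/s)×35.4×10^-6 s)
= 1.0605 × (5545.9 m) = 5.88 km

Δx' ≈ 5.88 km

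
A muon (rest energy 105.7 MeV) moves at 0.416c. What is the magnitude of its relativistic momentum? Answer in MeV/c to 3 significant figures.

γ = 1/√(1 − 0.416²) = 1.0997
p = γβm₀c = 1.0997 × 0.416 × 105.7 MeV/c = 48.4 MeV/c

p ≈ 48.4 MeV/c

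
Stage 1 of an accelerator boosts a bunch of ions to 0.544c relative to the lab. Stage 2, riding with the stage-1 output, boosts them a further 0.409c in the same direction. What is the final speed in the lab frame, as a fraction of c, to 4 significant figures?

Compose boost 2: (0.409 + 0.544)/(1 + 0.409×0.544) = 0.9530/1.22250 = 0.7796

u ≈ 0.7796c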